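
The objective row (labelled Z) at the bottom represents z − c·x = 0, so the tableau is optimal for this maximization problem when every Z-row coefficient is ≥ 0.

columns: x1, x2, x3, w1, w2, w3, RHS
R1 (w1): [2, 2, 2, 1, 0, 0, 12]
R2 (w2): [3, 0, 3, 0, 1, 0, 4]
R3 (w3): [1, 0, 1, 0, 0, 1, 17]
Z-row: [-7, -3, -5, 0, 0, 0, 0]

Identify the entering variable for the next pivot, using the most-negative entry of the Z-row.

x1

Negative Z-row entries: x1: -7, x2: -3, x3: -5.
The most negative is -7 in column x1, so x1 enters.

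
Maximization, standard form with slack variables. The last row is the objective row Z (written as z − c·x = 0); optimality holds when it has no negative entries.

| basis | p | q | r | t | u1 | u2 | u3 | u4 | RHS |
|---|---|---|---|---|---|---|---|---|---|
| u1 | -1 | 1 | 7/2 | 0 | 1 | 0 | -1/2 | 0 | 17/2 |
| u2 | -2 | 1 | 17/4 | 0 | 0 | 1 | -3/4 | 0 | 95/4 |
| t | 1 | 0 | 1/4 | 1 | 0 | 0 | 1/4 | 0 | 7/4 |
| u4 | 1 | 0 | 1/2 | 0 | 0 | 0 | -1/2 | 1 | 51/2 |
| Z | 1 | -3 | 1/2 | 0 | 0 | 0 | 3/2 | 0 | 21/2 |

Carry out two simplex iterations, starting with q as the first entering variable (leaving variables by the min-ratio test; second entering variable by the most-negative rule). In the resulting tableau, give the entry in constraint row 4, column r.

Ratio test on column q — row 1: (17/2)/1 = 17/2; row 2: (95/4)/1 = 95/4; row 3: entry 0 ≤ 0; row 4: entry 0 ≤ 0. Minimum is 17/2 at row 1 (u1 leaves); pivot element 1.
Divide row 1 by 1; eliminate column q from the other rows.
Second iteration: most negative Z-row entry is -2 in column p, so p enters.
Ratio test on column p — row 1: entry -1 ≤ 0; row 2: entry -1 ≤ 0; row 3: (7/4)/1 = 7/4; row 4: (51/2)/1 = 51/2. Minimum is 7/4 at row 3 (t leaves); pivot element 1.
Divide row 3 by 1; eliminate column p from the other rows.
After both pivots, the entry at constraint row 4, column r is 1/4.

1/4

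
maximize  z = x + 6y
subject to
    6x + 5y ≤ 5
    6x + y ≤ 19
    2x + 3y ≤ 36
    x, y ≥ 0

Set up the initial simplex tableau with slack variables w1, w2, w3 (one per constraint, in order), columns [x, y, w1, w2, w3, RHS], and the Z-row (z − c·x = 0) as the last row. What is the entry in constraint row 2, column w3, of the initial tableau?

0

Slack w3 belongs to constraint 3; its column is the unit vector e_3, so the entry in row 2 is 0.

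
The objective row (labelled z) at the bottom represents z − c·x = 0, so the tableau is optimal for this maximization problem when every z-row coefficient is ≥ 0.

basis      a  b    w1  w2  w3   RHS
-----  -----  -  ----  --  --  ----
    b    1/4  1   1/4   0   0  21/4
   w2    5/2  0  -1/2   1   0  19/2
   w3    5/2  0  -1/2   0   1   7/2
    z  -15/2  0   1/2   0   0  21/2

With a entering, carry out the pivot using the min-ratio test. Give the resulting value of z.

21

Ratio test on column a — row 1: (21/4)/(1/4) = 21; row 2: (19/2)/(5/2) = 19/5; row 3: (7/2)/(5/2) = 7/5. Minimum is 7/5 at row 3 (w3 leaves); pivot element 5/2.
Pivot on row 3; the z-row RHS becomes 21/2 − (-15/2)·(7/5) = 21.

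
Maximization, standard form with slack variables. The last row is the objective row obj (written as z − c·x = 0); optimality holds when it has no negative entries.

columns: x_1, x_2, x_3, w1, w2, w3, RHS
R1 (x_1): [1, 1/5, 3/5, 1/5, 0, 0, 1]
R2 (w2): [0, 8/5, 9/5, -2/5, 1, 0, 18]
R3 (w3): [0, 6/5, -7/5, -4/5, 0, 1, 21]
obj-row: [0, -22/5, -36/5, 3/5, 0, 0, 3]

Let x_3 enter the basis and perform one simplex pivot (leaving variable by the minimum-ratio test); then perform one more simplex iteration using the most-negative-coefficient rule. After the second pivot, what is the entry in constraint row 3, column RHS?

Ratio test on column x_3 — row 1: 1/(3/5) = 5/3; row 2: 18/(9/5) = 10; row 3: entry -7/5 ≤ 0. Minimum is 5/3 at row 1 (x_1 leaves); pivot element 3/5.
Divide row 1 by 3/5; eliminate column x_3 from the other rows.
Second iteration: most negative obj-row entry is -2 in column x_2, so x_2 enters.
Ratio test on column x_2 — row 1: (5/3)/(1/3) = 5; row 2: 15/1 = 15; row 3: (70/3)/(5/3) = 14. Minimum is 5 at row 1 (x_3 leaves); pivot element 1/3.
Divide row 1 by 1/3; eliminate column x_2 from the other rows.
After both pivots, the entry at constraint row 3, column RHS is 15.

15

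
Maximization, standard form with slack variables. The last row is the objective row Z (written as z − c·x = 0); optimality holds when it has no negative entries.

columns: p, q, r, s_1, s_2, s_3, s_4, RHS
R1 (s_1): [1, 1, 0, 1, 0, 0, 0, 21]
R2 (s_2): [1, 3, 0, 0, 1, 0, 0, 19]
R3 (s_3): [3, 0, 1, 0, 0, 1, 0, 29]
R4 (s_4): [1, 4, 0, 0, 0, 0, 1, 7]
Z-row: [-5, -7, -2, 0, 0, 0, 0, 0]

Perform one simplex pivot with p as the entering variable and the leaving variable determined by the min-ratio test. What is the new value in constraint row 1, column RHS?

14

Ratio test on column p — row 1: 21/1 = 21; row 2: 19/1 = 19; row 3: 29/3 = 29/3; row 4: 7/1 = 7. Minimum is 7 at row 4 (s_4 leaves); pivot element 1.
Divide row 4 by 1; eliminate column p from the other rows.
Row 1 update in column RHS: 21 − 1·7 = 14.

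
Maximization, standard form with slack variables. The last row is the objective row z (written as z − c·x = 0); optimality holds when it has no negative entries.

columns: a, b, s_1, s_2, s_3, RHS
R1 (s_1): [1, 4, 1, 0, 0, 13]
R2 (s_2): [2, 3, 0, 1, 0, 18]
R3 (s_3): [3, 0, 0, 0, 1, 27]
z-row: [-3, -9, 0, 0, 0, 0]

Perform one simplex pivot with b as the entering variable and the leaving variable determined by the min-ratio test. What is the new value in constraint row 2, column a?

5/4

Ratio test on column b — row 1: 13/4 = 13/4; row 2: 18/3 = 6; row 3: entry 0 ≤ 0. Minimum is 13/4 at row 1 (s_1 leaves); pivot element 4.
Divide row 1 by 4; eliminate column b from the other rows.
Row 2 update in column a: 2 − 3·(1/4) = 5/4.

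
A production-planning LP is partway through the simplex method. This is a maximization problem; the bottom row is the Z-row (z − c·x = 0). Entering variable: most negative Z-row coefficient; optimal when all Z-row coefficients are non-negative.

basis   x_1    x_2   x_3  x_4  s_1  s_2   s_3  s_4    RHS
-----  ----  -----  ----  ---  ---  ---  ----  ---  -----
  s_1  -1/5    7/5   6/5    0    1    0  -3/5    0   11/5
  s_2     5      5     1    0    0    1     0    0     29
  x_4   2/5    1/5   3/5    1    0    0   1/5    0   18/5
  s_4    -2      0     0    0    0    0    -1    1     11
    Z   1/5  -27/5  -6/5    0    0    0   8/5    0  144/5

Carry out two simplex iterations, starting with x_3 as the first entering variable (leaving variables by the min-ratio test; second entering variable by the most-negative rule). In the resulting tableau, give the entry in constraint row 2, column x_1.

Ratio test on column x_3 — row 1: (11/5)/(6/5) = 11/6; row 2: 29/1 = 29; row 3: (18/5)/(3/5) = 6; row 4: entry 0 ≤ 0. Minimum is 11/6 at row 1 (s_1 leaves); pivot element 6/5.
Divide row 1 by 6/5; eliminate column x_3 from the other rows.
Second iteration: most negative Z-row entry is -4 in column x_2, so x_2 enters.
Ratio test on column x_2 — row 1: (11/6)/(7/6) = 11/7; row 2: (163/6)/(23/6) = 163/23; row 3: entry -1/2 ≤ 0; row 4: entry 0 ≤ 0. Minimum is 11/7 at row 1 (x_3 leaves); pivot element 7/6.
Divide row 1 by 7/6; eliminate column x_2 from the other rows.
After both pivots, the entry at constraint row 2, column x_1 is 40/7.

40/7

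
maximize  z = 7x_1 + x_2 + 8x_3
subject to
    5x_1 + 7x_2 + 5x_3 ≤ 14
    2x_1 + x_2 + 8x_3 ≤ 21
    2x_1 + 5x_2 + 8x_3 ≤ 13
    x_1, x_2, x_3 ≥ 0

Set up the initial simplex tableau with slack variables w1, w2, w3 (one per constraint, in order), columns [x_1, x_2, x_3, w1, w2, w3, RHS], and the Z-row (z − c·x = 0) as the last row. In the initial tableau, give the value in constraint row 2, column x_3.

Constraint 2 has coefficient 8 on x_3.

8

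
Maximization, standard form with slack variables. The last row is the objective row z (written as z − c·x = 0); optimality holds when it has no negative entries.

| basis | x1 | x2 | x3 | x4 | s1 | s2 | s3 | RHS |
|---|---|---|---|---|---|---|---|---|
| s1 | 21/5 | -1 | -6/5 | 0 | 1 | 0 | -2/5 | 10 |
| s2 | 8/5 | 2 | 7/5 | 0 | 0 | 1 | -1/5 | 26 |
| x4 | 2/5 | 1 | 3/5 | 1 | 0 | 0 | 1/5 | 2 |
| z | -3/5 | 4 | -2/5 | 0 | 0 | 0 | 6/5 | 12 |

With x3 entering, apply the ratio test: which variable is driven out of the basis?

x4

Column x3 entries and ratios — s1: -6/5 ≤ 0, skip; s2: 26/(7/5) = 130/7; x4: 2/(3/5) = 10/3.
Smallest ratio is 10/3 in the row of x4, so x4 leaves.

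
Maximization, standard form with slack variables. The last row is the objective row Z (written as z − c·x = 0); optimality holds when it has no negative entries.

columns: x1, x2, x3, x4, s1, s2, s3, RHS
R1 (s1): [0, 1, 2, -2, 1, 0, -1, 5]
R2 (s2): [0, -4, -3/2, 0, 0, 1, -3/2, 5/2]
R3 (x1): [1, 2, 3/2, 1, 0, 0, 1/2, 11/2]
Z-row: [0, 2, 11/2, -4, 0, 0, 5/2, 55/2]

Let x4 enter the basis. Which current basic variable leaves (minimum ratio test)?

Column x4 entries and ratios — s1: -2 ≤ 0, skip; s2: 0 ≤ 0, skip; x1: (11/2)/1 = 11/2.
Smallest ratio is 11/2 in the row of x1, so x1 leaves.

x1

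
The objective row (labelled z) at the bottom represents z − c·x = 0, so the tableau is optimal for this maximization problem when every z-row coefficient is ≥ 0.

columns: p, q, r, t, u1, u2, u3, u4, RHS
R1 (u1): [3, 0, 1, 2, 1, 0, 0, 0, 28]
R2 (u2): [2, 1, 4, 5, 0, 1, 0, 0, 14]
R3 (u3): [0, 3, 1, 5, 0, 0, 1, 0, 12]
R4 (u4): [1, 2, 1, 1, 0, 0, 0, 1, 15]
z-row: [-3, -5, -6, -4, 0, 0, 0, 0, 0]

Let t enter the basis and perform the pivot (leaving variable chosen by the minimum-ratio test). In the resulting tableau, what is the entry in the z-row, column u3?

4/5

Ratio test on column t — row 1: 28/2 = 14; row 2: 14/5 = 14/5; row 3: 12/5 = 12/5; row 4: 15/1 = 15. Minimum is 12/5 at row 3 (u3 leaves); pivot element 5.
Divide row 3 by 5; eliminate column t from the other rows.
z-row update in column u3: 0 − (-4)·(1/5) = 4/5.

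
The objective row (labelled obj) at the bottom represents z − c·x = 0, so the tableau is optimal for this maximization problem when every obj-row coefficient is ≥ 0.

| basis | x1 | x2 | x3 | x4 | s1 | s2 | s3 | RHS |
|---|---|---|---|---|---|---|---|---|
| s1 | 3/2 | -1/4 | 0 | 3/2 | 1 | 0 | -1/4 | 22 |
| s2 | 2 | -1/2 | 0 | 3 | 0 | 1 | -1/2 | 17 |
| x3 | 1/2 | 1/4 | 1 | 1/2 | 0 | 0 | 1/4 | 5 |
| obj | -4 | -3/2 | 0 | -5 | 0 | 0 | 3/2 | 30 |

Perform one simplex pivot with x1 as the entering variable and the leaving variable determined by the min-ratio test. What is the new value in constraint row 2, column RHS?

Ratio test on column x1 — row 1: 22/(3/2) = 44/3; row 2: 17/2 = 17/2; row 3: 5/(1/2) = 10. Minimum is 17/2 at row 2 (s2 leaves); pivot element 2.
Divide row 2 by 2; eliminate column x1 from the other rows.
In the new row 2, the RHS entry is the old entry divided by the pivot: 17/2 = 17/2.

17/2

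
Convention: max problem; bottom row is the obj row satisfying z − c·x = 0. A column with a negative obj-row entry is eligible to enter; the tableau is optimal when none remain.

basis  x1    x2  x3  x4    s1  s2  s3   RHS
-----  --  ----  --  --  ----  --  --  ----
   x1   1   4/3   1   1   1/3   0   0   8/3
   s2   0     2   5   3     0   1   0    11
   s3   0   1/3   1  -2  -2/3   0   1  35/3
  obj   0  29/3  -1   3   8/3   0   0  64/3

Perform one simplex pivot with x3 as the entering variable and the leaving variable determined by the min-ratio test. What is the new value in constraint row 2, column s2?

1/5

Ratio test on column x3 — row 1: (8/3)/1 = 8/3; row 2: 11/5 = 11/5; row 3: (35/3)/1 = 35/3. Minimum is 11/5 at row 2 (s2 leaves); pivot element 5.
Divide row 2 by 5; eliminate column x3 from the other rows.
In the new row 2, the s2 entry is the old entry divided by the pivot: 1/5 = 1/5.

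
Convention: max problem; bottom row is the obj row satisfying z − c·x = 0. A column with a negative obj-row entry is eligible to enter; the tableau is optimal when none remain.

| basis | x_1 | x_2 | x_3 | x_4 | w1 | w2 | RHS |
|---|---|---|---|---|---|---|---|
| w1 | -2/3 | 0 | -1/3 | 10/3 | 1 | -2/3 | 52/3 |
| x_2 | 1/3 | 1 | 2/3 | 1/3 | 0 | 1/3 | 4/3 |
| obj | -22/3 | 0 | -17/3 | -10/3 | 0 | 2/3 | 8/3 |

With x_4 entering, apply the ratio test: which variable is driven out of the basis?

x_2

Column x_4 entries and ratios — w1: (52/3)/(10/3) = 26/5; x_2: (4/3)/(1/3) = 4.
Smallest ratio is 4 in the row of x_2, so x_2 leaves.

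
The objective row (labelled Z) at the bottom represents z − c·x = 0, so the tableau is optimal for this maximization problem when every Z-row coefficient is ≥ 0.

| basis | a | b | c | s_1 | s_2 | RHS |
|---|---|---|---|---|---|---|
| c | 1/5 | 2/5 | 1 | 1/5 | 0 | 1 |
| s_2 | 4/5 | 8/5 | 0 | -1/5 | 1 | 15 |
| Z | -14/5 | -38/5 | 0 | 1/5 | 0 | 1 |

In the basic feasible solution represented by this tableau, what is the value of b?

b is not in the basis, so in the current basic feasible solution b = 0.

0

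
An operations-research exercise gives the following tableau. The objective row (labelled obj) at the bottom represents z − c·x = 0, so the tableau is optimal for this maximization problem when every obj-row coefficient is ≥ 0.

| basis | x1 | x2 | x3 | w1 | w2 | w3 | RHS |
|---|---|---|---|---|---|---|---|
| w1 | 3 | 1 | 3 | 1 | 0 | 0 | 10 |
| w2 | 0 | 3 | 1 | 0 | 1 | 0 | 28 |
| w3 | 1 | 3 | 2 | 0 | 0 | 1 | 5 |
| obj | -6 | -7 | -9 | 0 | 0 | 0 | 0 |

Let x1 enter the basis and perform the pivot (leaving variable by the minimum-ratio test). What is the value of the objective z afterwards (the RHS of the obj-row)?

20

Ratio test on column x1 — row 1: 10/3 = 10/3; row 2: entry 0 ≤ 0; row 3: 5/1 = 5. Minimum is 10/3 at row 1 (w1 leaves); pivot element 3.
Pivot on row 1; the obj-row RHS becomes 0 − (-6)·(10/3) = 20.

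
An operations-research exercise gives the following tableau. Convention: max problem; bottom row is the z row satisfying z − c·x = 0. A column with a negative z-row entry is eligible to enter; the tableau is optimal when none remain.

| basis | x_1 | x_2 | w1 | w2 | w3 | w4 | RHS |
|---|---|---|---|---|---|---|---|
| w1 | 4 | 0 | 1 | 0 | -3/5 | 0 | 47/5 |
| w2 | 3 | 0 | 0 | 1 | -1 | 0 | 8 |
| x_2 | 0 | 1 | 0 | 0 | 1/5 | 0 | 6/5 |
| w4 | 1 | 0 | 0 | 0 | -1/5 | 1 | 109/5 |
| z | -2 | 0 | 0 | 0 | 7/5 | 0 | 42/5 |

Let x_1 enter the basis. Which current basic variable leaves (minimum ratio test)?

Column x_1 entries and ratios — w1: (47/5)/4 = 47/20; w2: 8/3 = 8/3; x_2: 0 ≤ 0, skip; w4: (109/5)/1 = 109/5.
Smallest ratio is 47/20 in the row of w1, so w1 leaves.

w1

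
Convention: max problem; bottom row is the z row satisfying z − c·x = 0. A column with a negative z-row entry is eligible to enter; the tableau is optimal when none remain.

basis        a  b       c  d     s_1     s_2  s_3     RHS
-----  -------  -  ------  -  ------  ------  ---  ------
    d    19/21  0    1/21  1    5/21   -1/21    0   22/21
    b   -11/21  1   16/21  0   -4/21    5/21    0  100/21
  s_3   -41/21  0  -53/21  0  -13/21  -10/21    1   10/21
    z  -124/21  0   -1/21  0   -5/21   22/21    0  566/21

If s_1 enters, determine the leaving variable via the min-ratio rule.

Column s_1 entries and ratios — d: (22/21)/(5/21) = 22/5; b: -4/21 ≤ 0, skip; s_3: -13/21 ≤ 0, skip.
Smallest ratio is 22/5 in the row of d, so d leaves.

d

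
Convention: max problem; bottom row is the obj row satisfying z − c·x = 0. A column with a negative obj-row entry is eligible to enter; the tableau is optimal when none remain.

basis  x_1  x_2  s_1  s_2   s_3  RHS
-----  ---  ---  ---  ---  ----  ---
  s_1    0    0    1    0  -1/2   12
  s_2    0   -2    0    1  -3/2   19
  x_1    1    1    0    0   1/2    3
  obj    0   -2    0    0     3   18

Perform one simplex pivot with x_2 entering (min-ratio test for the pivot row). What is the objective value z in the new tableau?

24

Ratio test on column x_2 — row 1: entry 0 ≤ 0; row 2: entry -2 ≤ 0; row 3: 3/1 = 3. Minimum is 3 at row 3 (x_1 leaves); pivot element 1.
Pivot on row 3; the obj-row RHS becomes 18 − (-2)·3 = 24.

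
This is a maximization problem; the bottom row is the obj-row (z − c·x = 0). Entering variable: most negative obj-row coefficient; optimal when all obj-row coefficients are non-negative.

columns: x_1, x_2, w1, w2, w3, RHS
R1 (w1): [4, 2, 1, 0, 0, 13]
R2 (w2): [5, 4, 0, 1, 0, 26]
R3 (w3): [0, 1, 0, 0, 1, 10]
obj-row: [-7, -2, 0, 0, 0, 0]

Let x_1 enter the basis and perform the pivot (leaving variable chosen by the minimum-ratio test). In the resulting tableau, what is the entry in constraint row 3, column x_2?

1

Ratio test on column x_1 — row 1: 13/4 = 13/4; row 2: 26/5 = 26/5; row 3: entry 0 ≤ 0. Minimum is 13/4 at row 1 (w1 leaves); pivot element 4.
Divide row 1 by 4; eliminate column x_1 from the other rows.
Row 3 update in column x_2: 1 − 0·(1/2) = 1.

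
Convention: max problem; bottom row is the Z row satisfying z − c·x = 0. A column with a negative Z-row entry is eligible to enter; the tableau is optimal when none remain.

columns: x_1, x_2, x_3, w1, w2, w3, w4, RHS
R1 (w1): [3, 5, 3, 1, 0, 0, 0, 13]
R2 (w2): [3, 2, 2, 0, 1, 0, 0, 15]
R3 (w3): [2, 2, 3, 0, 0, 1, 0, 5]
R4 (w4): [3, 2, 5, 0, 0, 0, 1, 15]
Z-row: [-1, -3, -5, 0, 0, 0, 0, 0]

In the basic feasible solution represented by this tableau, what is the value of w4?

w4 is basic (row 4); its value is the RHS of that row, 15.

15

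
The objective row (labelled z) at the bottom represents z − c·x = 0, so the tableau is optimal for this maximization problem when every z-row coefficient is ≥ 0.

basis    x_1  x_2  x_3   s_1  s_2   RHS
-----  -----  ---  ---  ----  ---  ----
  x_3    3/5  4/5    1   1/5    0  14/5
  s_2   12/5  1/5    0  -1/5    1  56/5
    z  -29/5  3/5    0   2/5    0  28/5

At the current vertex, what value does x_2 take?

x_2 is not in the basis, so in the current basic feasible solution x_2 = 0.

0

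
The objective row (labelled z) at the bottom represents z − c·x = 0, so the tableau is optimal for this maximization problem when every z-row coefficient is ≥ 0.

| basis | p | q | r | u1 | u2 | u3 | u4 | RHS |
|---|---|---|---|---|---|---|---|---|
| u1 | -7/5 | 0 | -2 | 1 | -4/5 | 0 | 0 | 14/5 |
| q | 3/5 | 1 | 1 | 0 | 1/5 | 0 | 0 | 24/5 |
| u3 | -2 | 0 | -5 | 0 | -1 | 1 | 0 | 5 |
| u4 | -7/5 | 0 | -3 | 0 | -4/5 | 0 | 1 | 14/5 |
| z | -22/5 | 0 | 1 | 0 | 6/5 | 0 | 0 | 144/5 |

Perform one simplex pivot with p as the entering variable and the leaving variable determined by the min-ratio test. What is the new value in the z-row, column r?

25/3

Ratio test on column p — row 1: entry -7/5 ≤ 0; row 2: (24/5)/(3/5) = 8; row 3: entry -2 ≤ 0; row 4: entry -7/5 ≤ 0. Minimum is 8 at row 2 (q leaves); pivot element 3/5.
Divide row 2 by 3/5; eliminate column p from the other rows.
z-row update in column r: 1 − (-22/5)·(5/3) = 25/3.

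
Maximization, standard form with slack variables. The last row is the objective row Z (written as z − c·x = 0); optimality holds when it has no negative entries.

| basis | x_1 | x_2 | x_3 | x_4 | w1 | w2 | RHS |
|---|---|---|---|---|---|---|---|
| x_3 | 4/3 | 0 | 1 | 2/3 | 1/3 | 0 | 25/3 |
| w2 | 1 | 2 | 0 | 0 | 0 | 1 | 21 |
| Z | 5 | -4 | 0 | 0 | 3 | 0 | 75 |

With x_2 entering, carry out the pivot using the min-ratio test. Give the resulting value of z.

Ratio test on column x_2 — row 1: entry 0 ≤ 0; row 2: 21/2 = 21/2. Minimum is 21/2 at row 2 (w2 leaves); pivot element 2.
Pivot on row 2; the Z-row RHS becomes 75 − (-4)·(21/2) = 117.

117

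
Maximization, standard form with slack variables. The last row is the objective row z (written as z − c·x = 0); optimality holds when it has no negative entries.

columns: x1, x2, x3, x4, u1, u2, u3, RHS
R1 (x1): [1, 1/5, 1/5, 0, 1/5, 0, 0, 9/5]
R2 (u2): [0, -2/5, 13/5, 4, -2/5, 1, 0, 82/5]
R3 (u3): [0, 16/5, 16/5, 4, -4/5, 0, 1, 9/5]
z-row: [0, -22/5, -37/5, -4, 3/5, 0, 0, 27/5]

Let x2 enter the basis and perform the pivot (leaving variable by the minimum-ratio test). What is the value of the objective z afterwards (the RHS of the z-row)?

63/8

Ratio test on column x2 — row 1: (9/5)/(1/5) = 9; row 2: entry -2/5 ≤ 0; row 3: (9/5)/(16/5) = 9/16. Minimum is 9/16 at row 3 (u3 leaves); pivot element 16/5.
Pivot on row 3; the z-row RHS becomes 27/5 − (-22/5)·(9/16) = 63/8.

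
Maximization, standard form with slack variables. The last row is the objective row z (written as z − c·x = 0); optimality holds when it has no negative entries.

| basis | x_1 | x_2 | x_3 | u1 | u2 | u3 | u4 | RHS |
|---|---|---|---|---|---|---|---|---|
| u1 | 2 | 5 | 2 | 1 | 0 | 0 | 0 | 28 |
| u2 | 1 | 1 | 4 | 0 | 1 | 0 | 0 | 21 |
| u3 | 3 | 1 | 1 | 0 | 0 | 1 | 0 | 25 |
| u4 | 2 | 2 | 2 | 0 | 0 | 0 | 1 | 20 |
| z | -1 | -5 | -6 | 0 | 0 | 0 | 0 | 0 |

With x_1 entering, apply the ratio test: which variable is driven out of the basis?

Column x_1 entries and ratios — u1: 28/2 = 14; u2: 21/1 = 21; u3: 25/3 = 25/3; u4: 20/2 = 10.
Smallest ratio is 25/3 in the row of u3, so u3 leaves.

u3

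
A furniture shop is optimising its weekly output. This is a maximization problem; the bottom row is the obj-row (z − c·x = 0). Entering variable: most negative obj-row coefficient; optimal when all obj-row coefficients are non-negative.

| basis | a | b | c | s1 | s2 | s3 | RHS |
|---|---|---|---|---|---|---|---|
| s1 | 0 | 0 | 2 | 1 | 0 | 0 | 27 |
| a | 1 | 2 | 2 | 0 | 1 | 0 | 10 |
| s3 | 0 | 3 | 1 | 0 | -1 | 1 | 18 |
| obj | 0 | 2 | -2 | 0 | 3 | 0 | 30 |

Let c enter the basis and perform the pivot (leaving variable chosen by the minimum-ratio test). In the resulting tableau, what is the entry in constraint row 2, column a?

1/2

Ratio test on column c — row 1: 27/2 = 27/2; row 2: 10/2 = 5; row 3: 18/1 = 18. Minimum is 5 at row 2 (a leaves); pivot element 2.
Divide row 2 by 2; eliminate column c from the other rows.
In the new row 2, the a entry is the old entry divided by the pivot: 1/2 = 1/2.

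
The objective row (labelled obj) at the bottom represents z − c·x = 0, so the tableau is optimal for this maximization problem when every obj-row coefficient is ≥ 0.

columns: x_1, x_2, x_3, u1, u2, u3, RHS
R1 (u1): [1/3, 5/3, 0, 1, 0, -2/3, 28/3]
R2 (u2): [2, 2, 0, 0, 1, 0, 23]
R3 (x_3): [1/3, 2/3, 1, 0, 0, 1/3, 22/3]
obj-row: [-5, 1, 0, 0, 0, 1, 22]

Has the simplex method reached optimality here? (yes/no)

no

The obj-row has a negative entry -5 in column x_1, so it is not optimal.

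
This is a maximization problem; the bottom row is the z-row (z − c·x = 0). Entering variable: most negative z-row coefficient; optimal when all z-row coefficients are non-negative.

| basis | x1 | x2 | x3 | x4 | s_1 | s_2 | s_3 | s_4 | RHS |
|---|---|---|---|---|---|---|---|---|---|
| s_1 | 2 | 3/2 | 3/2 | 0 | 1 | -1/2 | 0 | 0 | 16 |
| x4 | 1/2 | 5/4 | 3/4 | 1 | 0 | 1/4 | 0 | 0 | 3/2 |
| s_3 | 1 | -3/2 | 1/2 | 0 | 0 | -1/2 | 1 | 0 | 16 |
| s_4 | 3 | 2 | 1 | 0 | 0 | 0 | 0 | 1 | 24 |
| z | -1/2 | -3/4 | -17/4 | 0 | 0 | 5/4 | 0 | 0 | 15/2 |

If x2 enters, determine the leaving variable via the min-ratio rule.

Column x2 entries and ratios — s_1: 16/(3/2) = 32/3; x4: (3/2)/(5/4) = 6/5; s_3: -3/2 ≤ 0, skip; s_4: 24/2 = 12.
Smallest ratio is 6/5 in the row of x4, so x4 leaves.

x4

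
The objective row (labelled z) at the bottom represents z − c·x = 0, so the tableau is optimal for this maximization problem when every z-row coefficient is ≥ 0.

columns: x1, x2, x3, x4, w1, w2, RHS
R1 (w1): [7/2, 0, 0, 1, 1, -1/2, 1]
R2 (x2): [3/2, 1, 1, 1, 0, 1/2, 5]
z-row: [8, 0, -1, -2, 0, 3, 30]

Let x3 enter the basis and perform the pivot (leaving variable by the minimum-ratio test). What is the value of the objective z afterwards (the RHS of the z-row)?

35

Ratio test on column x3 — row 1: entry 0 ≤ 0; row 2: 5/1 = 5. Minimum is 5 at row 2 (x2 leaves); pivot element 1.
Pivot on row 2; the z-row RHS becomes 30 − (-1)·5 = 35.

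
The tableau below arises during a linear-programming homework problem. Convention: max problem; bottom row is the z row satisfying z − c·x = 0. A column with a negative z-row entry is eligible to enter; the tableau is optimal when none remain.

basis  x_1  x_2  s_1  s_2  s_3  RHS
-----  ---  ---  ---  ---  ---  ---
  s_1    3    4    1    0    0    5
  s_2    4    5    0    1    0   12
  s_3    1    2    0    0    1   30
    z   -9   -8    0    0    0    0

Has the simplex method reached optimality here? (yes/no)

no

The z-row has a negative entry -9 in column x_1, so it is not optimal.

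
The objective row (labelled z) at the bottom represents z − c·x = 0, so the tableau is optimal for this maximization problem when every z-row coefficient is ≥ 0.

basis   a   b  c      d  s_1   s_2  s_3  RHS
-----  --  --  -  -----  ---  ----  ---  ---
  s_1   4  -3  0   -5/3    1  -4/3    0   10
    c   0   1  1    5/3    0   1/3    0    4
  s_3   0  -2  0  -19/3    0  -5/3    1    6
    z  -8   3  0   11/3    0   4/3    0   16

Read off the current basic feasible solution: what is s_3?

s_3 is basic (row 3); its value is the RHS of that row, 6.

6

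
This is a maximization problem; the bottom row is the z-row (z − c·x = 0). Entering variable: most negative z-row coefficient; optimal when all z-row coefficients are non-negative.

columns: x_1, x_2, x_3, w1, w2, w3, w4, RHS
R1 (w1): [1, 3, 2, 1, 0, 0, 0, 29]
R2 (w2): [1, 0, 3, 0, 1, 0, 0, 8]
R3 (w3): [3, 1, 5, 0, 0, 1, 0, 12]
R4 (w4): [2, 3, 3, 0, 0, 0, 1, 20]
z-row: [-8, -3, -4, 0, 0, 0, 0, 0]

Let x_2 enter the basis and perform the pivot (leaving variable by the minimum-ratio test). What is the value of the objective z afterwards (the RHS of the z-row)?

20

Ratio test on column x_2 — row 1: 29/3 = 29/3; row 2: entry 0 ≤ 0; row 3: 12/1 = 12; row 4: 20/3 = 20/3. Minimum is 20/3 at row 4 (w4 leaves); pivot element 3.
Pivot on row 4; the z-row RHS becomes 0 − (-3)·(20/3) = 20.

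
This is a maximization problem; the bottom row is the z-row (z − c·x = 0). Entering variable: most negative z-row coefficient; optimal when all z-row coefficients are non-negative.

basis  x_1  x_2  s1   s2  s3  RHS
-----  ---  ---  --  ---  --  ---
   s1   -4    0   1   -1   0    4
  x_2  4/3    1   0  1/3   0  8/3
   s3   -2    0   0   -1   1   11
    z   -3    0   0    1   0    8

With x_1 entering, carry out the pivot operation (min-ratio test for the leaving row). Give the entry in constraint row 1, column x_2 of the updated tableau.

3

Ratio test on column x_1 — row 1: entry -4 ≤ 0; row 2: (8/3)/(4/3) = 2; row 3: entry -2 ≤ 0. Minimum is 2 at row 2 (x_2 leaves); pivot element 4/3.
Divide row 2 by 4/3; eliminate column x_1 from the other rows.
Row 1 update in column x_2: 0 − (-4)·(3/4) = 3.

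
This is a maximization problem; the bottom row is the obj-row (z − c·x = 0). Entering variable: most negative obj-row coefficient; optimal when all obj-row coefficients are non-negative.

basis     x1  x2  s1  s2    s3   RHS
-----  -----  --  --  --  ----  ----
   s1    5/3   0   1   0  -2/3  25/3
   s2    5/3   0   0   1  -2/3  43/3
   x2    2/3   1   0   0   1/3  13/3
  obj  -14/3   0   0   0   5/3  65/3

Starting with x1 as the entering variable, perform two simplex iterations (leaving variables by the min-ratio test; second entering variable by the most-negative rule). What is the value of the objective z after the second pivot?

Ratio test on column x1 — row 1: (25/3)/(5/3) = 5; row 2: (43/3)/(5/3) = 43/5; row 3: (13/3)/(2/3) = 13/2. Minimum is 5 at row 1 (s1 leaves); pivot element 5/3.
Pivot on row 1; the obj-row RHS becomes 65/3 − (-14/3)·5 = 45.
Next entering variable (most negative obj-row entry -1/5): s3.
Ratio test on column s3 — row 1: entry -2/5 ≤ 0; row 2: entry 0 ≤ 0; row 3: 1/(3/5) = 5/3. Minimum is 5/3 at row 3 (x2 leaves); pivot element 3/5.
After the second pivot the obj-row RHS is 45 − (-1/5)·(5/3) = 136/3.

136/3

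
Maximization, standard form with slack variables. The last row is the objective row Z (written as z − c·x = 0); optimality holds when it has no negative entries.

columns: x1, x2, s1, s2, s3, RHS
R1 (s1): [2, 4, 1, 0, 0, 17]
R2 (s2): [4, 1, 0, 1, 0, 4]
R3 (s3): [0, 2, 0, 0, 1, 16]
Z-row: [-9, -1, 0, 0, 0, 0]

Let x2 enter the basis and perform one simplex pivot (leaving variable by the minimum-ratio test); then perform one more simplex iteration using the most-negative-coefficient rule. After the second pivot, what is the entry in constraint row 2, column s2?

1/4

Ratio test on column x2 — row 1: 17/4 = 17/4; row 2: 4/1 = 4; row 3: 16/2 = 8. Minimum is 4 at row 2 (s2 leaves); pivot element 1.
Divide row 2 by 1; eliminate column x2 from the other rows.
Second iteration: most negative Z-row entry is -5 in column x1, so x1 enters.
Ratio test on column x1 — row 1: entry -14 ≤ 0; row 2: 4/4 = 1; row 3: entry -8 ≤ 0. Minimum is 1 at row 2 (x2 leaves); pivot element 4.
Divide row 2 by 4; eliminate column x1 from the other rows.
After both pivots, the entry at constraint row 2, column s2 is 1/4.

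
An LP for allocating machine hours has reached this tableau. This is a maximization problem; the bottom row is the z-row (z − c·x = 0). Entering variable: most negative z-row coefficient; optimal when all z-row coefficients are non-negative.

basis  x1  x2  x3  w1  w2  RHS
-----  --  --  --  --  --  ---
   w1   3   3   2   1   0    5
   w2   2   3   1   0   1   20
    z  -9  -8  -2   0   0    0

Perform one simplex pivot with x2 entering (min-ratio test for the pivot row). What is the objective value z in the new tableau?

Ratio test on column x2 — row 1: 5/3 = 5/3; row 2: 20/3 = 20/3. Minimum is 5/3 at row 1 (w1 leaves); pivot element 3.
Pivot on row 1; the z-row RHS becomes 0 − (-8)·(5/3) = 40/3.

40/3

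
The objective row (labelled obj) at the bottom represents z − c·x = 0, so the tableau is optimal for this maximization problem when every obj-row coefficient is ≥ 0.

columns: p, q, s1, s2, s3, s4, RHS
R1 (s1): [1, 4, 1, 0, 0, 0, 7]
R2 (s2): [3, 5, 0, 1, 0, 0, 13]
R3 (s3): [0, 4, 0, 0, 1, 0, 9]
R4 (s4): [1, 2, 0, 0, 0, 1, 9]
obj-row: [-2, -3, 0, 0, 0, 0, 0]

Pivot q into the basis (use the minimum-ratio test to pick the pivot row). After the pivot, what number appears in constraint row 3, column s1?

-1

Ratio test on column q — row 1: 7/4 = 7/4; row 2: 13/5 = 13/5; row 3: 9/4 = 9/4; row 4: 9/2 = 9/2. Minimum is 7/4 at row 1 (s1 leaves); pivot element 4.
Divide row 1 by 4; eliminate column q from the other rows.
Row 3 update in column s1: 0 − 4·(1/4) = -1.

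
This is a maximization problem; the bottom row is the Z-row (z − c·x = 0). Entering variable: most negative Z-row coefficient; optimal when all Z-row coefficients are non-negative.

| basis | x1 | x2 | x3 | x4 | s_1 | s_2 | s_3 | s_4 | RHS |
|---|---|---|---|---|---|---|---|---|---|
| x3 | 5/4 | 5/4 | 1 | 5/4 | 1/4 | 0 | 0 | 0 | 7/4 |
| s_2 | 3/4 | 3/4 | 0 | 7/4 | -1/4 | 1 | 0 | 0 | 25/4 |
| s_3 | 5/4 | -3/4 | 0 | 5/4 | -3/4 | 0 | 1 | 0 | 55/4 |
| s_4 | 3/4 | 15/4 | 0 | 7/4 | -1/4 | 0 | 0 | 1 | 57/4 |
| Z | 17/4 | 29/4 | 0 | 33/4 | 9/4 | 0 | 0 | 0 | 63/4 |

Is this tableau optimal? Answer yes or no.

yes

Every Z-row coefficient is ≥ 0, so the tableau is optimal.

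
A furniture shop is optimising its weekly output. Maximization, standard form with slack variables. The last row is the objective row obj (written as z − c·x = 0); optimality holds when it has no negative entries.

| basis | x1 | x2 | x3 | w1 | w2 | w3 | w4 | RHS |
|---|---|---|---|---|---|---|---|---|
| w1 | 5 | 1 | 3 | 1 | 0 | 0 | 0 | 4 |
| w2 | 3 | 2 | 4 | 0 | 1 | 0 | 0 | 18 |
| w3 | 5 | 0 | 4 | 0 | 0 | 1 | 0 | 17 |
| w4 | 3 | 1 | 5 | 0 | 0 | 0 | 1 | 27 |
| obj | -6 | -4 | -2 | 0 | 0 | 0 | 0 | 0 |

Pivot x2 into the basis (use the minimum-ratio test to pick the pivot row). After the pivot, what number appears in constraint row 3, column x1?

5

Ratio test on column x2 — row 1: 4/1 = 4; row 2: 18/2 = 9; row 3: entry 0 ≤ 0; row 4: 27/1 = 27. Minimum is 4 at row 1 (w1 leaves); pivot element 1.
Divide row 1 by 1; eliminate column x2 from the other rows.
Row 3 update in column x1: 5 − 0·5 = 5.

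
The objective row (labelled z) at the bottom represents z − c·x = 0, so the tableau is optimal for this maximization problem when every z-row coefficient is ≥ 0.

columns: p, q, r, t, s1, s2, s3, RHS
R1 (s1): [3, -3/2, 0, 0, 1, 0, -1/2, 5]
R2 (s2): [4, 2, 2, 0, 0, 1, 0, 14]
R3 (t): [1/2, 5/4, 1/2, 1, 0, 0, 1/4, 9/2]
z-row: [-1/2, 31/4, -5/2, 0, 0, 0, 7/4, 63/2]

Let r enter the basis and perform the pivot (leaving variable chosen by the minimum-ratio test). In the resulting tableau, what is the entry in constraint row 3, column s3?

1/4

Ratio test on column r — row 1: entry 0 ≤ 0; row 2: 14/2 = 7; row 3: (9/2)/(1/2) = 9. Minimum is 7 at row 2 (s2 leaves); pivot element 2.
Divide row 2 by 2; eliminate column r from the other rows.
Row 3 update in column s3: 1/4 − (1/2)·0 = 1/4.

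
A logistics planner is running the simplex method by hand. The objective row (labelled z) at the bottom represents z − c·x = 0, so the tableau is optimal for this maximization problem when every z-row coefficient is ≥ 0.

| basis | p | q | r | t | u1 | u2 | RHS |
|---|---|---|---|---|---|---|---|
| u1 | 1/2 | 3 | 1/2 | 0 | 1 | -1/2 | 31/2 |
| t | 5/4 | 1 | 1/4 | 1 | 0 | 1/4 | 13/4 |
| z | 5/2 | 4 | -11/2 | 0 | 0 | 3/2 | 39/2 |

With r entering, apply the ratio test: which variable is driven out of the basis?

Column r entries and ratios — u1: (31/2)/(1/2) = 31; t: (13/4)/(1/4) = 13.
Smallest ratio is 13 in the row of t, so t leaves.

t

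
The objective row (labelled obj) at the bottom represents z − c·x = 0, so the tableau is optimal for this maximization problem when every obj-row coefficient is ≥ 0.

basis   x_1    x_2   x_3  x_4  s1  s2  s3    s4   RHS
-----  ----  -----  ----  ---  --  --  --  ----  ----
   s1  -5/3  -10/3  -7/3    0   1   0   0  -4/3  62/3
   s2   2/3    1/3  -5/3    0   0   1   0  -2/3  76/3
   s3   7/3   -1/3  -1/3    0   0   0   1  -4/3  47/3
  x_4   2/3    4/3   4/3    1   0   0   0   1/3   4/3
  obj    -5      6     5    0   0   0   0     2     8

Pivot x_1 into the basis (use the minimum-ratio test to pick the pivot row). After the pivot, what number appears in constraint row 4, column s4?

1/2

Ratio test on column x_1 — row 1: entry -5/3 ≤ 0; row 2: (76/3)/(2/3) = 38; row 3: (47/3)/(7/3) = 47/7; row 4: (4/3)/(2/3) = 2. Minimum is 2 at row 4 (x_4 leaves); pivot element 2/3.
Divide row 4 by 2/3; eliminate column x_1 from the other rows.
In the new row 4, the s4 entry is the old entry divided by the pivot: (1/3)/(2/3) = 1/2.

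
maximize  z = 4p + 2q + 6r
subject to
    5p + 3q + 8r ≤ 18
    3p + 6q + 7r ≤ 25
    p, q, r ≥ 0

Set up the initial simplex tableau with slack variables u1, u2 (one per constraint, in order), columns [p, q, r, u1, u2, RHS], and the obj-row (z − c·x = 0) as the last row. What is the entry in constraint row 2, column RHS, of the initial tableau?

25

The RHS of constraint 2 is b_2 = 25.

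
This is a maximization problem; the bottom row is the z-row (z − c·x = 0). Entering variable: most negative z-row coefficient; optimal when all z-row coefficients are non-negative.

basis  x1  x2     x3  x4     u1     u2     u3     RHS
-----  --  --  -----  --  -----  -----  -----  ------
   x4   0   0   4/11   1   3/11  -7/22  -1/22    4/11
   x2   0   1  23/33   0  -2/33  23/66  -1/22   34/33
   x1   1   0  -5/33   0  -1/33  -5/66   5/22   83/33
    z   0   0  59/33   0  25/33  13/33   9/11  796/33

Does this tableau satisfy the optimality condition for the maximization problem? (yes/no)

yes

Every z-row coefficient is ≥ 0, so the tableau is optimal.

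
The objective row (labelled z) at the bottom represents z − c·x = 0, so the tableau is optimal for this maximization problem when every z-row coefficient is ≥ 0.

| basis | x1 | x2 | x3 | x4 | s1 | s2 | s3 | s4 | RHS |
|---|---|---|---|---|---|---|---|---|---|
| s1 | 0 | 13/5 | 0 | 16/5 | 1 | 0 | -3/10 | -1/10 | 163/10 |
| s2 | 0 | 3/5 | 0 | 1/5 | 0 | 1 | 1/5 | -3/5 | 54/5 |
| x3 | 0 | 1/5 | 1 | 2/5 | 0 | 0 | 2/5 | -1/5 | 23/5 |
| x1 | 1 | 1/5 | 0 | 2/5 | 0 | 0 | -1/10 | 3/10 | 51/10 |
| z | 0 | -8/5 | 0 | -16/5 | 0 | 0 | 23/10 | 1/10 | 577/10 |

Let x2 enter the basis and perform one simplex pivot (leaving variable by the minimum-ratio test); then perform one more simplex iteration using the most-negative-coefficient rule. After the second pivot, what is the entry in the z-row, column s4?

Ratio test on column x2 — row 1: (163/10)/(13/5) = 163/26; row 2: (54/5)/(3/5) = 18; row 3: (23/5)/(1/5) = 23; row 4: (51/10)/(1/5) = 51/2. Minimum is 163/26 at row 1 (s1 leaves); pivot element 13/5.
Divide row 1 by 13/5; eliminate column x2 from the other rows.
Second iteration: most negative z-row entry is -16/13 in column x4, so x4 enters.
Ratio test on column x4 — row 1: (163/26)/(16/13) = 163/32; row 2: entry -7/13 ≤ 0; row 3: (87/26)/(2/13) = 87/4; row 4: (50/13)/(2/13) = 25. Minimum is 163/32 at row 1 (x2 leaves); pivot element 16/13.
Divide row 1 by 16/13; eliminate column x4 from the other rows.
After both pivots, the entry at the z-row, column s4 is 0.

0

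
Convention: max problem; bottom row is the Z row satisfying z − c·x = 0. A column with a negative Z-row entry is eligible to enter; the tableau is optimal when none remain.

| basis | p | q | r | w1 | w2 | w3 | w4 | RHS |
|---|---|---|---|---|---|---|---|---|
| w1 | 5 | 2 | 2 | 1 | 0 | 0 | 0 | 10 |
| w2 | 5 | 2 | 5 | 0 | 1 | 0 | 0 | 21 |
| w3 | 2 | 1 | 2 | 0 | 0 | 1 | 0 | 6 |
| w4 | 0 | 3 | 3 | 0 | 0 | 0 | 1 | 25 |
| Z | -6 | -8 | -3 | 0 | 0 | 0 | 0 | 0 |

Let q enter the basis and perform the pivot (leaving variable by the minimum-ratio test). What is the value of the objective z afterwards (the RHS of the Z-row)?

40

Ratio test on column q — row 1: 10/2 = 5; row 2: 21/2 = 21/2; row 3: 6/1 = 6; row 4: 25/3 = 25/3. Minimum is 5 at row 1 (w1 leaves); pivot element 2.
Pivot on row 1; the Z-row RHS becomes 0 − (-8)·5 = 40.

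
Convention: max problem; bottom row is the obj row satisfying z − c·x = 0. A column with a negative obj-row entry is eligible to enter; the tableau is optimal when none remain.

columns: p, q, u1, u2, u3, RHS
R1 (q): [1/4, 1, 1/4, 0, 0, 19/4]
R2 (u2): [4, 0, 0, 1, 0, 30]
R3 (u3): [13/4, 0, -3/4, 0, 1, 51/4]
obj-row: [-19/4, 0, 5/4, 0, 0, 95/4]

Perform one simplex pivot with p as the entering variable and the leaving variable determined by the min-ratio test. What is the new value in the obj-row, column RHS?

Ratio test on column p — row 1: (19/4)/(1/4) = 19; row 2: 30/4 = 15/2; row 3: (51/4)/(13/4) = 51/13. Minimum is 51/13 at row 3 (u3 leaves); pivot element 13/4.
Divide row 3 by 13/4; eliminate column p from the other rows.
obj-row update in column RHS: 95/4 − (-19/4)·(51/13) = 551/13.

551/13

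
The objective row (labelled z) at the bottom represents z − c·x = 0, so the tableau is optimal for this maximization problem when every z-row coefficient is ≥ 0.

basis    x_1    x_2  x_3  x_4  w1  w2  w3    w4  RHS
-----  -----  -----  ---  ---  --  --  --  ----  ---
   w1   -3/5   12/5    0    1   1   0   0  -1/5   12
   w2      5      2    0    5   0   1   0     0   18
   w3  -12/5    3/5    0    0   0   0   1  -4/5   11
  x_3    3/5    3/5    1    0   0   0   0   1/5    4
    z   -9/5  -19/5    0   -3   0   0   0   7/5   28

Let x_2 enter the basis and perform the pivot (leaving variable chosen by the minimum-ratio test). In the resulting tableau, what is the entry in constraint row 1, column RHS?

Ratio test on column x_2 — row 1: 12/(12/5) = 5; row 2: 18/2 = 9; row 3: 11/(3/5) = 55/3; row 4: 4/(3/5) = 20/3. Minimum is 5 at row 1 (w1 leaves); pivot element 12/5.
Divide row 1 by 12/5; eliminate column x_2 from the other rows.
In the new row 1, the RHS entry is the old entry divided by the pivot: 12/(12/5) = 5.

5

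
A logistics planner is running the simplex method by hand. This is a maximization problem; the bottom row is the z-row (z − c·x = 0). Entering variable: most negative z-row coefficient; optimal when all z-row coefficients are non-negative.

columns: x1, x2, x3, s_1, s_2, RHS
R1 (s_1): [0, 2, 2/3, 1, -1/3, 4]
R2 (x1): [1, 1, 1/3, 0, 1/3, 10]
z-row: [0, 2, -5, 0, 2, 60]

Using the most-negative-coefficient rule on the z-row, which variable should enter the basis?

Negative z-row entries: x3: -5.
The most negative is -5 in column x3, so x3 enters.

x3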